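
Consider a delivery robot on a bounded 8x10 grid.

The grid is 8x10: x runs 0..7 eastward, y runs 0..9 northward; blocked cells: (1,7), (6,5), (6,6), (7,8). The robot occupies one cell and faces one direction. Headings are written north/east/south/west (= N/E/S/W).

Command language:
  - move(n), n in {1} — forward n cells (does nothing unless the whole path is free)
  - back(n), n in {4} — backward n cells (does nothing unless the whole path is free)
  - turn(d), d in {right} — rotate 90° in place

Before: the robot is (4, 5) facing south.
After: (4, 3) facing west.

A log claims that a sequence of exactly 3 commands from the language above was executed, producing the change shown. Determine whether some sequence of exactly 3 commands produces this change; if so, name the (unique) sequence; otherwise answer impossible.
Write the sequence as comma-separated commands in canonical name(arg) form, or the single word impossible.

move(1), move(1), turn(right)

key: position moved to (4,3) AND the heading swung to W — translation plus rotation needed
start: (4, 5) facing south
step 1 (move(1)): (4, 4) facing south
step 2 (move(1)): (4, 3) facing south
step 3 (turn(right)): (4, 3) facing west
no rival 3-sequence matches.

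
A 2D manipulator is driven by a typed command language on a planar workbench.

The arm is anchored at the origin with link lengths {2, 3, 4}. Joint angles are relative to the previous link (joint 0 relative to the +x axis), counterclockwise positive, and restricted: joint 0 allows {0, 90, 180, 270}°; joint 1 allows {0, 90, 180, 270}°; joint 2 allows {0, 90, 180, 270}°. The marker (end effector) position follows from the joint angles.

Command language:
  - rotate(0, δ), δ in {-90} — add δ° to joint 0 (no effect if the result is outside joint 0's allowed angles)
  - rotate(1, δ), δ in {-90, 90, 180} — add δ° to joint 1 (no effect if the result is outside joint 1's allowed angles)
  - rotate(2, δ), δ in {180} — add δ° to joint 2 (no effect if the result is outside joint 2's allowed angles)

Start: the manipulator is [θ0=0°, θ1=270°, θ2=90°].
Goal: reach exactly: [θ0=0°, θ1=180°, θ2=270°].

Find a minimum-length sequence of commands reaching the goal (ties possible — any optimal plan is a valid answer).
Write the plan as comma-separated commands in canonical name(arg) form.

start: [θ0=0°, θ1=270°, θ2=90°]
1. rotate(2, 180) → [θ0=0°, θ1=270°, θ2=270°]
2. rotate(1, -90) → [θ0=0°, θ1=180°, θ2=270°]
nothing shorter than 2 reaches the goal.

rotate(2, 180), rotate(1, -90)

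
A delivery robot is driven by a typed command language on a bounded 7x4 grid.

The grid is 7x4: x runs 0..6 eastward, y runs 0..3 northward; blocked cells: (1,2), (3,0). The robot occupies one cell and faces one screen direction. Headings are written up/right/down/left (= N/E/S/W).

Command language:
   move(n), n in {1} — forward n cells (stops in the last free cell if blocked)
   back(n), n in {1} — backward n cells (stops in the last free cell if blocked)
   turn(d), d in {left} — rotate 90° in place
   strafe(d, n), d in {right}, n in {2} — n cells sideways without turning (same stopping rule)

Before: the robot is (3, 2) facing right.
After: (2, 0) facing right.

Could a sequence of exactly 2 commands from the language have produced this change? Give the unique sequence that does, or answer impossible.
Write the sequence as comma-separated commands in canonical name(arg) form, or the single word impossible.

back(1), strafe(right, 2)

key: order matters: swapping back(1) and strafe(right, 2) lands elsewhere
t0: (3, 2) facing right
t=1 back(1) ⇒ (2, 2) facing right
t=2 strafe(right, 2) ⇒ (2, 0) facing right
no rival 2-sequence matches.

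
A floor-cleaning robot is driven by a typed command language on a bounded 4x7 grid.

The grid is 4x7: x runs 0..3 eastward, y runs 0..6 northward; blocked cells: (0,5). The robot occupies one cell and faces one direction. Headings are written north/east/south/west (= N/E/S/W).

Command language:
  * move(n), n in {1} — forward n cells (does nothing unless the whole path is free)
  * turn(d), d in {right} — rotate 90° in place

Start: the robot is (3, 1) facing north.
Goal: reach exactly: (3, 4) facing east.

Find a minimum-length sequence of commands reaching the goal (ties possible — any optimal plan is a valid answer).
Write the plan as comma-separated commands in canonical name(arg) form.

move(1), move(1), move(1), turn(right)

begin: (3, 1) facing north
[1] after move(1): (3, 2) facing north
[2] after move(1): (3, 3) facing north
[3] after move(1): (3, 4) facing north
[4] after turn(right): (3, 4) facing east
nothing shorter than 4 reaches the goal.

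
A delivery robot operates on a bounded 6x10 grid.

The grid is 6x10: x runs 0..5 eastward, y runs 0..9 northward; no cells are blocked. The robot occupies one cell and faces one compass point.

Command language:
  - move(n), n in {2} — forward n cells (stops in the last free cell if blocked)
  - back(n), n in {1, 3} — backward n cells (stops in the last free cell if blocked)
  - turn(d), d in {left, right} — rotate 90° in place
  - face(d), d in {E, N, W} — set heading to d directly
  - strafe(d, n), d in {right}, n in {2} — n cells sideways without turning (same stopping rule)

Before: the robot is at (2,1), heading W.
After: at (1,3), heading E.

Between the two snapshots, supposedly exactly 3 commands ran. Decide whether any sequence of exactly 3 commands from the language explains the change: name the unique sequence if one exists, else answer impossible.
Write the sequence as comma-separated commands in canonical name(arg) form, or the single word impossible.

strafe(right, 2), face(E), back(1)

key: order matters: swapping strafe(right, 2) and back(1) lands elsewhere
initial: at (2,1), heading W
step 1 (strafe(right, 2)): at (2,3), heading W
step 2 (face(E)): at (2,3), heading E
step 3 (back(1)): at (1,3), heading E
all 729 alternatives checked — unique.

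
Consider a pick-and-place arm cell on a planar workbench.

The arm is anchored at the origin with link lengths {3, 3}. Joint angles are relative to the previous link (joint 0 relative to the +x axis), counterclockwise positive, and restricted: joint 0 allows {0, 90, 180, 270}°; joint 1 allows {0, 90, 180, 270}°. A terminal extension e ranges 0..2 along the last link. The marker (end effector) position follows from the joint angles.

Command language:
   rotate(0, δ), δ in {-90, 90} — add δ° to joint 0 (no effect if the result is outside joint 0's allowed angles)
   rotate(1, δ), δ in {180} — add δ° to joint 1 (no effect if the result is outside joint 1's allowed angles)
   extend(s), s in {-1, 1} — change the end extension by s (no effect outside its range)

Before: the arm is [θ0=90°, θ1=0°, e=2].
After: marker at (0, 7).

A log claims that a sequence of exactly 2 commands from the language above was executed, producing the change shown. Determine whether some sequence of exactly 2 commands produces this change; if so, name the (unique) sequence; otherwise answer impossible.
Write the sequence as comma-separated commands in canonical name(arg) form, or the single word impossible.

extend(1), extend(-1)

key: running extend(-1) before extend(1) would end elsewhere — order is forced
begin: [θ0=90°, θ1=0°, e=2]
1. extend(1) → [θ0=90°, θ1=0°, e=2]
2. extend(-1) → [θ0=90°, θ1=0°, e=1]
uniquely the one of 25 2-step routes that fits.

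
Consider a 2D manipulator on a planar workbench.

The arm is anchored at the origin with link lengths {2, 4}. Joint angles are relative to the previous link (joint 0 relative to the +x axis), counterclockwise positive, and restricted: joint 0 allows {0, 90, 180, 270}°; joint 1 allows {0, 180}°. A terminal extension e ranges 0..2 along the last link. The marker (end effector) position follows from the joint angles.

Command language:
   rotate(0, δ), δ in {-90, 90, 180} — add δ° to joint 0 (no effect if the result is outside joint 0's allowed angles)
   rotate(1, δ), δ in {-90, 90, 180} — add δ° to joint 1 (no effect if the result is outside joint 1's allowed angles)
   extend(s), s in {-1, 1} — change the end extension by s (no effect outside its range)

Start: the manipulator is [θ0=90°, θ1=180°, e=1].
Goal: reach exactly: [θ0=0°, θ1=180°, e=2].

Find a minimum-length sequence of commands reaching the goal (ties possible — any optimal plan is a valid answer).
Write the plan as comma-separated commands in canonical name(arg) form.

rotate(0, -90), extend(1)

t0: [θ0=90°, θ1=180°, e=1]
[1] after rotate(0, -90): [θ0=0°, θ1=180°, e=1]
[2] after extend(1): [θ0=0°, θ1=180°, e=2]
nothing shorter than 2 reaches the goal.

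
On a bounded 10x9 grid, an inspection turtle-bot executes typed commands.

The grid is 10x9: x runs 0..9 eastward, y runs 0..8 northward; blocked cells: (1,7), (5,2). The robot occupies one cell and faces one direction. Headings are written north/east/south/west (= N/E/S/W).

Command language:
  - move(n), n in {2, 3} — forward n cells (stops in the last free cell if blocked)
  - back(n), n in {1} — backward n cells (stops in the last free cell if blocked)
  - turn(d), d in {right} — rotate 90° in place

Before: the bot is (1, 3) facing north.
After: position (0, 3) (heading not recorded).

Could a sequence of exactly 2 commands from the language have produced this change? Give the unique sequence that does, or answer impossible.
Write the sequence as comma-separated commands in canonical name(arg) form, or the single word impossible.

key: running back(1) before turn(right) would end elsewhere — order is forced
from: (1, 3) facing north
1. turn(right) → (1, 3) facing east
2. back(1) → (0, 3) facing east
no rival 2-sequence matches.

turn(right), back(1)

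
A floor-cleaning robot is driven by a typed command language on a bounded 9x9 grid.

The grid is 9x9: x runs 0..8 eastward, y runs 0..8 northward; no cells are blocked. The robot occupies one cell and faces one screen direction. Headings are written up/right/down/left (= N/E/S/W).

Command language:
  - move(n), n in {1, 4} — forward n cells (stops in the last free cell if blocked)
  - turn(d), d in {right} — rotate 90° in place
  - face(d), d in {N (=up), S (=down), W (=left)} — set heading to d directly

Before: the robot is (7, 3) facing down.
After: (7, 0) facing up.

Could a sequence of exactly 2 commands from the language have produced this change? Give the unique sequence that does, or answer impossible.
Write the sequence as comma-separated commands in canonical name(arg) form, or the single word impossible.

move(4), face(N)

key: move(4) runs into the grid edge before its full distance
begin: (7, 3) facing down
step 1 (move(4)): (7, 0) facing down
step 2 (face(N)): (7, 0) facing up
uniquely the one of 36 2-step routes that fits.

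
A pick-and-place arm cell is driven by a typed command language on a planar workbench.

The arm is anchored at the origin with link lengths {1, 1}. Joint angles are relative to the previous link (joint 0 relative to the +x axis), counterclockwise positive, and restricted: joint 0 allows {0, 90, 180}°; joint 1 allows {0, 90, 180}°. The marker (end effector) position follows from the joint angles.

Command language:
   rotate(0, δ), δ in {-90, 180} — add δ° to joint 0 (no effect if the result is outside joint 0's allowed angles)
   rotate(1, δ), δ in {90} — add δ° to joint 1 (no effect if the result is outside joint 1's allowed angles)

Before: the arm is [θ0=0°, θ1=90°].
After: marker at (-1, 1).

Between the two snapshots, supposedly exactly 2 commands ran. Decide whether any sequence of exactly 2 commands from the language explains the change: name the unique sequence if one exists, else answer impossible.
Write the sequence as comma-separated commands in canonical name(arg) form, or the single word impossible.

rotate(0, 180), rotate(0, -90)

key: order matters: swapping rotate(0, 180) and rotate(0, -90) lands elsewhere
begin: [θ0=0°, θ1=90°]
[1] after rotate(0, 180): [θ0=180°, θ1=90°]
[2] after rotate(0, -90): [θ0=90°, θ1=90°]
no rival 2-sequence matches.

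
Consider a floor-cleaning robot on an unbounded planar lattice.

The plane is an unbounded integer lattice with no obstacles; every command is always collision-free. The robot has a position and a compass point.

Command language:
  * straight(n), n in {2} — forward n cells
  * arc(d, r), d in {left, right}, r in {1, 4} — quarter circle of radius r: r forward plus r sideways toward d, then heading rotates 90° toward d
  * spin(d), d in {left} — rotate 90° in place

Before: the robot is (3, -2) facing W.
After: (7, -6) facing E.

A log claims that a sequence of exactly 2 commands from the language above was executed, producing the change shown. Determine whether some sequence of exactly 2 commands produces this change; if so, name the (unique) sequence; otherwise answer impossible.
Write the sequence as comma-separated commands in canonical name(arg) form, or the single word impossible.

key: cell and facing (now E) both changed — the 2 commands mix motion and turning
start: (3, -2) facing W
step 1 (spin(left)): (3, -2) facing S
step 2 (arc(left, 4)): (7, -6) facing E
no other 2-command option fits: unique.

spin(left), arc(left, 4)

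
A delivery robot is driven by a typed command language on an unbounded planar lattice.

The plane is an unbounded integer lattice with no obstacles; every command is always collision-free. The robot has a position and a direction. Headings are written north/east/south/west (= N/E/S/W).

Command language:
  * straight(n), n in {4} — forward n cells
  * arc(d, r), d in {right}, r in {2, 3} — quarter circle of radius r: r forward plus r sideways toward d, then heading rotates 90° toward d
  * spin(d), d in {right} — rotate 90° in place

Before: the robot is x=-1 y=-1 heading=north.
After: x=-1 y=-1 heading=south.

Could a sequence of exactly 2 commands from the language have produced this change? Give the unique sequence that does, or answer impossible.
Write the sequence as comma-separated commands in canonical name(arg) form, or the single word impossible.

spin(right), spin(right)

key: parked at (-1,-1) the whole time — nothing moves the robot
initial: x=-1 y=-1 heading=north
1. spin(right) → x=-1 y=-1 heading=east
2. spin(right) → x=-1 y=-1 heading=south
no rival 2-sequence matches.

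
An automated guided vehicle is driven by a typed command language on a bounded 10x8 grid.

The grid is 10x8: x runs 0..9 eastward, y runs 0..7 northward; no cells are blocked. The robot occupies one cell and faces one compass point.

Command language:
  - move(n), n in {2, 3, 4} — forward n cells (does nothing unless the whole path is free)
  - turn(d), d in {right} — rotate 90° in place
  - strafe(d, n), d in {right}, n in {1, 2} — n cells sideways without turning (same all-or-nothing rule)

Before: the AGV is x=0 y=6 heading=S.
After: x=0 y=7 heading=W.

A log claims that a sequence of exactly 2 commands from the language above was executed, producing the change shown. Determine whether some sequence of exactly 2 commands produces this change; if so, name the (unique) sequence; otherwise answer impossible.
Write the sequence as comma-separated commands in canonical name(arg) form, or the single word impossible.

turn(right), strafe(right, 1)

key: order matters: swapping turn(right) and strafe(right, 1) lands elsewhere
begin: x=0 y=6 heading=S
1. turn(right) → x=0 y=6 heading=W
2. strafe(right, 1) → x=0 y=7 heading=W
no other 2-command option fits: unique.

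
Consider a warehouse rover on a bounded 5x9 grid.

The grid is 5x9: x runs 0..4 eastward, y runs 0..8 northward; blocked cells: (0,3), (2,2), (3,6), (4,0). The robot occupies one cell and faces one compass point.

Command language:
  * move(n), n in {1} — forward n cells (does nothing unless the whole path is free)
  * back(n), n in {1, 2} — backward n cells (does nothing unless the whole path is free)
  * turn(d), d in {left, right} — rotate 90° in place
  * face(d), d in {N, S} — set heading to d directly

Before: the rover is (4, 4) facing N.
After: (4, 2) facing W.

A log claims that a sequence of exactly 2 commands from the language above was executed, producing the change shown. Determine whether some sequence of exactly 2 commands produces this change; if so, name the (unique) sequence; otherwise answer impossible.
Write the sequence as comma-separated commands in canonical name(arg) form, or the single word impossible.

back(2), turn(left)

key: cell and facing (now W) both changed — the 2 commands mix motion and turning
start: (4, 4) facing N
1. back(2) → (4, 2) facing N
2. turn(left) → (4, 2) facing W
no rival 2-sequence matches.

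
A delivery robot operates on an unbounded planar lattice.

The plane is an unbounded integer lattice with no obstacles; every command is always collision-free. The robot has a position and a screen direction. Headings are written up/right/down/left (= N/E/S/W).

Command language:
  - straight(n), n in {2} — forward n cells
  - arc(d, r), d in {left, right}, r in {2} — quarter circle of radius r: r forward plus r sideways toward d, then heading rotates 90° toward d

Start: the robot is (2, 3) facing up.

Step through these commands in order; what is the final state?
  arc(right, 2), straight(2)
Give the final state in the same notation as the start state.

(6, 5) facing right

from: (2, 3) facing up
step 1 (arc(right, 2)): (4, 5) facing right
step 2 (straight(2)): (6, 5) facing right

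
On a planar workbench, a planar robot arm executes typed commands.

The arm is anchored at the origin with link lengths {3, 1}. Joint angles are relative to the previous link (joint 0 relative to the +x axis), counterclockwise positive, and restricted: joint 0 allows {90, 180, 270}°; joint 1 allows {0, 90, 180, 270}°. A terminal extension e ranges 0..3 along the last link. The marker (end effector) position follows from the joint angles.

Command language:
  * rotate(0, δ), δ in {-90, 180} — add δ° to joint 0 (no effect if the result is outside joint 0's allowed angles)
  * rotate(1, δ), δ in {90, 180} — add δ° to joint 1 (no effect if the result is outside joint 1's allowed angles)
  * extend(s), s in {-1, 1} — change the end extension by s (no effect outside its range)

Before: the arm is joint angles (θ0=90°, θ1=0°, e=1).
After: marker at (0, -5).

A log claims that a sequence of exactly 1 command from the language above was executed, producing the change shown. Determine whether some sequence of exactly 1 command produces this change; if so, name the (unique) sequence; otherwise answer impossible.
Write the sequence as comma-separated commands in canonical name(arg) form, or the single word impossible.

from: joint angles (θ0=90°, θ1=0°, e=1)
[1] after rotate(0, 180): joint angles (θ0=270°, θ1=0°, e=1)
uniquely the one of 6 1-step routes that fits.

rotate(0, 180)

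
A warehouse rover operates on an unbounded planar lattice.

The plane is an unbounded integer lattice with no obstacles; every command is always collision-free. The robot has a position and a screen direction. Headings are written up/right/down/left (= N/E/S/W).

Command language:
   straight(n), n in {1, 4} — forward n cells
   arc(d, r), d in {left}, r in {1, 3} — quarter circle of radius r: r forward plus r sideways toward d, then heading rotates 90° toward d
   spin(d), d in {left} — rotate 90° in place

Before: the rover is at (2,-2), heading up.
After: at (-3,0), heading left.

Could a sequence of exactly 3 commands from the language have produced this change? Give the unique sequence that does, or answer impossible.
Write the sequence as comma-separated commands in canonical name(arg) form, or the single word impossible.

straight(1), arc(left, 1), straight(4)

key: position moved to (-3,0) AND the heading swung to W — translation plus rotation needed
t0: at (2,-2), heading up
1. straight(1) → at (2,-1), heading up
2. arc(left, 1) → at (1,0), heading left
3. straight(4) → at (-3,0), heading left
all 125 alternatives checked — unique.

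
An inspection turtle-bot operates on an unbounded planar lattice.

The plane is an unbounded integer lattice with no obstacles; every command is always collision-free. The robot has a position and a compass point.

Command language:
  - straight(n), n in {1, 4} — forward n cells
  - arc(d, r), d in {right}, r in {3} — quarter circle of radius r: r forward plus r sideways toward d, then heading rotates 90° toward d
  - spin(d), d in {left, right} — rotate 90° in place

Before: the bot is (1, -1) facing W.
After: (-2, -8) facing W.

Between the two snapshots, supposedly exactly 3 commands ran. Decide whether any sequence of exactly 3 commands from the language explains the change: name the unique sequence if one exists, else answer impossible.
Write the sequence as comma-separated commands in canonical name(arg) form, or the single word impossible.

spin(left), straight(4), arc(right, 3)

key: heading stays W — rotations cancel among the 3 commands
initial: (1, -1) facing W
[1] after spin(left): (1, -1) facing S
[2] after straight(4): (1, -5) facing S
[3] after arc(right, 3): (-2, -8) facing W
uniquely the one of 125 3-step routes that fits.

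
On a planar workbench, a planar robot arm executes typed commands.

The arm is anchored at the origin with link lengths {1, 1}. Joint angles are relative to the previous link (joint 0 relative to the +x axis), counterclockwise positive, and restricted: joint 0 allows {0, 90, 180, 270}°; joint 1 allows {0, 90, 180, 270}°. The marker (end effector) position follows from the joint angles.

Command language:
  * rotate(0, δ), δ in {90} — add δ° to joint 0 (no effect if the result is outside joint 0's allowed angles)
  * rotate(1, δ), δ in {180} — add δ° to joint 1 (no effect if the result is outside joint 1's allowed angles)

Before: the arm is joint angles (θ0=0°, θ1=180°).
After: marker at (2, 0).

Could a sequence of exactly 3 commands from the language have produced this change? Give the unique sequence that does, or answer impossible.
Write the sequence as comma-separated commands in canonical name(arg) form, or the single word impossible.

rotate(1, 180), rotate(1, 180), rotate(1, 180)

initial: joint angles (θ0=0°, θ1=180°)
[1] after rotate(1, 180): joint angles (θ0=0°, θ1=0°)
[2] after rotate(1, 180): joint angles (θ0=0°, θ1=180°)
[3] after rotate(1, 180): joint angles (θ0=0°, θ1=0°)
all 8 alternatives checked — unique.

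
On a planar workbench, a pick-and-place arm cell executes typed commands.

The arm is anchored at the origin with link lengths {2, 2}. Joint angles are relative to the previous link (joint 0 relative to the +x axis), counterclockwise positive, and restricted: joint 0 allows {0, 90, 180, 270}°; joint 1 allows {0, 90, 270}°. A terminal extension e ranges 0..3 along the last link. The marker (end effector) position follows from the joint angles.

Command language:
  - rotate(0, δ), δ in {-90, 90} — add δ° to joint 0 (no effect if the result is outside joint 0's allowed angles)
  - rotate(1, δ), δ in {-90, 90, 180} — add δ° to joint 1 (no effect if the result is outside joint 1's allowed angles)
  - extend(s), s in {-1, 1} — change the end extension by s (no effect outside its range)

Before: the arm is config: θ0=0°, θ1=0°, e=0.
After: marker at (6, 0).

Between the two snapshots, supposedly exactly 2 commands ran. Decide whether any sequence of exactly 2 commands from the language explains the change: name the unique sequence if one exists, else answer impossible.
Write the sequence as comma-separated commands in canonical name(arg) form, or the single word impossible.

initial: config: θ0=0°, θ1=0°, e=0
[1] after extend(1): config: θ0=0°, θ1=0°, e=1
[2] after extend(1): config: θ0=0°, θ1=0°, e=2
all 49 alternatives checked — unique.

extend(1), extend(1)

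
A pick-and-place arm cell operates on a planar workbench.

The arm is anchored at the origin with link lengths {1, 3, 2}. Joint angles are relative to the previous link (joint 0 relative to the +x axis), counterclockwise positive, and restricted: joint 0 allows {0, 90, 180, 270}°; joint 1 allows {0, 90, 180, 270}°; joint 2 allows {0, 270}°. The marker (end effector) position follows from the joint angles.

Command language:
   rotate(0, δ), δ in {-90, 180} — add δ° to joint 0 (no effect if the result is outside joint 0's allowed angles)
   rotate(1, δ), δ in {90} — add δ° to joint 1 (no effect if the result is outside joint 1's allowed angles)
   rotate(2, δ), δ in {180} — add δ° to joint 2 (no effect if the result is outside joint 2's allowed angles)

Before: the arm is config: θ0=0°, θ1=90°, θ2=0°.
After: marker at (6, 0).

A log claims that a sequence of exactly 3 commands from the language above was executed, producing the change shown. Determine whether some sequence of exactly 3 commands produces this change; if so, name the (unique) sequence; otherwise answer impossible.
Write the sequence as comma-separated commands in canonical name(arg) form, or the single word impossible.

start: config: θ0=0°, θ1=90°, θ2=0°
1. rotate(1, 90) → config: θ0=0°, θ1=180°, θ2=0°
2. rotate(1, 90) → config: θ0=0°, θ1=270°, θ2=0°
3. rotate(1, 90) → config: θ0=0°, θ1=0°, θ2=0°
no other 3-command option fits: unique.

rotate(1, 90), rotate(1, 90), rotate(1, 90)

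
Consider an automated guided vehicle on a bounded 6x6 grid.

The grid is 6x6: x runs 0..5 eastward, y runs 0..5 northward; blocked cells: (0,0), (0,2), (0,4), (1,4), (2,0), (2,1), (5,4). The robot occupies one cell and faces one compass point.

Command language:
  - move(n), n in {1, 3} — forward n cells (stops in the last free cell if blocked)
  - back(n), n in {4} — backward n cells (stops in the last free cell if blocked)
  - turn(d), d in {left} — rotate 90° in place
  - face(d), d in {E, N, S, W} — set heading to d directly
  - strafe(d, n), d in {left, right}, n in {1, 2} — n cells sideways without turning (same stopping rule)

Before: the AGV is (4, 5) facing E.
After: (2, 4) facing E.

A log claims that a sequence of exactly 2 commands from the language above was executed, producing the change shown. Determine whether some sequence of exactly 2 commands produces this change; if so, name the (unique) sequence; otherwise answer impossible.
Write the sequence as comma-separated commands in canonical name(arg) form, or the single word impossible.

key: back(4) is stopped early by the blocked cell at (1,4)
t0: (4, 5) facing E
1. strafe(right, 1) → (4, 4) facing E
2. back(4) → (2, 4) facing E
no other 2-command option fits: unique.

strafe(right, 1), back(4)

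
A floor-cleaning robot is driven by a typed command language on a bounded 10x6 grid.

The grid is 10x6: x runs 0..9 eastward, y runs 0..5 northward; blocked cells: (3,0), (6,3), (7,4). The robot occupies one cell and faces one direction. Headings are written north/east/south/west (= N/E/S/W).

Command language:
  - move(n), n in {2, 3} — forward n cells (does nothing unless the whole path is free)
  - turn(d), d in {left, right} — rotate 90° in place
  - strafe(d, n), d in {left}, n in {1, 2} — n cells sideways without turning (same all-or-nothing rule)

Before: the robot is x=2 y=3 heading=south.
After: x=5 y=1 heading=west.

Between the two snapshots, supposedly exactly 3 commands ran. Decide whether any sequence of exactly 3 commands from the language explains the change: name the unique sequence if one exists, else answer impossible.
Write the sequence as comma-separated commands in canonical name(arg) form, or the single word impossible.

impossible

no 3-step route produces this change.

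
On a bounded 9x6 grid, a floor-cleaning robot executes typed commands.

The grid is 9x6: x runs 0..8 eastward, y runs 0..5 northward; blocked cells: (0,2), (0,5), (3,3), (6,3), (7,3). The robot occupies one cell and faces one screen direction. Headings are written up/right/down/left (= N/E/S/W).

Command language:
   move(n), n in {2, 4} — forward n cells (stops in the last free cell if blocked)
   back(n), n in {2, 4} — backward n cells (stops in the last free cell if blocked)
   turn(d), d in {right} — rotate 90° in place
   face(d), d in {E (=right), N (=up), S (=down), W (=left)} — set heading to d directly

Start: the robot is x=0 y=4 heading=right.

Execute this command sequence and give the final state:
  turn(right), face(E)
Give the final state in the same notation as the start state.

t0: x=0 y=4 heading=right
t=1 turn(right) ⇒ x=0 y=4 heading=down
t=2 face(E) ⇒ x=0 y=4 heading=right

x=0 y=4 heading=right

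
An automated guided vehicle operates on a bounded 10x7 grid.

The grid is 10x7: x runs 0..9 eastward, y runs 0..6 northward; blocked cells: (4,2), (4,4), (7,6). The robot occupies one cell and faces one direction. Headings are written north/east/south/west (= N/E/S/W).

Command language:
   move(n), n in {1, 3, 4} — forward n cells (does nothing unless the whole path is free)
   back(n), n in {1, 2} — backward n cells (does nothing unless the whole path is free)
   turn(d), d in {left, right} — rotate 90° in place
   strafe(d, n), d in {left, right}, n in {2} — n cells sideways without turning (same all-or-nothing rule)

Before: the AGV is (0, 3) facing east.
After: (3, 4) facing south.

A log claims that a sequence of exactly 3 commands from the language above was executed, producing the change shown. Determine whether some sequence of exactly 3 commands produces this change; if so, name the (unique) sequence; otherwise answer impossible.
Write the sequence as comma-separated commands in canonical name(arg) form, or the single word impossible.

key: running back(1) before move(3) would end elsewhere — order is forced
from: (0, 3) facing east
step 1 (move(3)): (3, 3) facing east
step 2 (turn(right)): (3, 3) facing south
step 3 (back(1)): (3, 4) facing south
no rival 3-sequence matches.

move(3), turn(right), back(1)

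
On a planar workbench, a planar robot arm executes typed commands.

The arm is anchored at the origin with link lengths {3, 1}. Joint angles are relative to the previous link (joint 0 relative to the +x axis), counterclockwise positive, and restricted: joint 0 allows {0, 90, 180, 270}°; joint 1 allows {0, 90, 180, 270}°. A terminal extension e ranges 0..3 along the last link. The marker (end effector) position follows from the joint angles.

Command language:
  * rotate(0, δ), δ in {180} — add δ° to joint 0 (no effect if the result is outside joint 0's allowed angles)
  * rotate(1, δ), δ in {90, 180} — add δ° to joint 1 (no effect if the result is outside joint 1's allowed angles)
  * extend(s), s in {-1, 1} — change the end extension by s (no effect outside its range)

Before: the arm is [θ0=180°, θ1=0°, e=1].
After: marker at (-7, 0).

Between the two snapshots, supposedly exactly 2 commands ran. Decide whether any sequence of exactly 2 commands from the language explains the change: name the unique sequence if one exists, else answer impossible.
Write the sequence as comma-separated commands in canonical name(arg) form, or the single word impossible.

extend(1), extend(1)

start: [θ0=180°, θ1=0°, e=1]
t=1 extend(1) ⇒ [θ0=180°, θ1=0°, e=2]
t=2 extend(1) ⇒ [θ0=180°, θ1=0°, e=3]
no other 2-command option fits: unique.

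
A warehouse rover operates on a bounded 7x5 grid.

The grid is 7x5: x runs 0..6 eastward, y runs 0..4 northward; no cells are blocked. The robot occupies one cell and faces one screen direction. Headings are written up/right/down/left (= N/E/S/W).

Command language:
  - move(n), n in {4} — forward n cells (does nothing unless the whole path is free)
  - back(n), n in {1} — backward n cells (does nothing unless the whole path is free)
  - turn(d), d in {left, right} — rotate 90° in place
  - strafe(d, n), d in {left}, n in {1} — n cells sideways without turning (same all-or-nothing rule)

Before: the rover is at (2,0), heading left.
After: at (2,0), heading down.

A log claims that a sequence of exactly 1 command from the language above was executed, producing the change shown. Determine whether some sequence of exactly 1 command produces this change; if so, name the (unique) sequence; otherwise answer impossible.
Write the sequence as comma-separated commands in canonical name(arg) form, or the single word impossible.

turn(left)

key: (2,0) unchanged — the single command moves nothing
t0: at (2,0), heading left
step 1 (turn(left)): at (2,0), heading down
all 5 alternatives checked — unique.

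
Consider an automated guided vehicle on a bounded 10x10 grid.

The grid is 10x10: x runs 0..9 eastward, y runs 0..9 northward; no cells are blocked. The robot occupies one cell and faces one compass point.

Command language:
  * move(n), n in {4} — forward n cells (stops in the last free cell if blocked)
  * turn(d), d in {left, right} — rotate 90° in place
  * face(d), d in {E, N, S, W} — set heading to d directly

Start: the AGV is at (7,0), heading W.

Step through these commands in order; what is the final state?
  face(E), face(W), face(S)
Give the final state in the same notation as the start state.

at (7,0), heading S

from: at (7,0), heading W
step 1 (face(E)): at (7,0), heading E
step 2 (face(W)): at (7,0), heading W
step 3 (face(S)): at (7,0), heading S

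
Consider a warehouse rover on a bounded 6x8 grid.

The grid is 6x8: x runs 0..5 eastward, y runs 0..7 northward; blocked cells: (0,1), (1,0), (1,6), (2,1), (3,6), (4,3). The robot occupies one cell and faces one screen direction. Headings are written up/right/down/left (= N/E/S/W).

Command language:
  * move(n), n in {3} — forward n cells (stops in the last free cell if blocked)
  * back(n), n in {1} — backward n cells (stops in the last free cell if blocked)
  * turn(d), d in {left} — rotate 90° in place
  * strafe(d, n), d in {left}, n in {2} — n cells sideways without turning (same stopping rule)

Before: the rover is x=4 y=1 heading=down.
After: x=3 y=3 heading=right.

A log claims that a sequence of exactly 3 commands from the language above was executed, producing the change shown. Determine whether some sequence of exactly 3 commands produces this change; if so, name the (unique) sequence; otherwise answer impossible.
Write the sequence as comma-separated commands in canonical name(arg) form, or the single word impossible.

turn(left), back(1), strafe(left, 2)

key: cell and facing (now E) both changed — the 3 commands mix motion and turning
begin: x=4 y=1 heading=down
step 1 (turn(left)): x=4 y=1 heading=right
step 2 (back(1)): x=3 y=1 heading=right
step 3 (strafe(left, 2)): x=3 y=3 heading=right
all 64 alternatives checked — unique.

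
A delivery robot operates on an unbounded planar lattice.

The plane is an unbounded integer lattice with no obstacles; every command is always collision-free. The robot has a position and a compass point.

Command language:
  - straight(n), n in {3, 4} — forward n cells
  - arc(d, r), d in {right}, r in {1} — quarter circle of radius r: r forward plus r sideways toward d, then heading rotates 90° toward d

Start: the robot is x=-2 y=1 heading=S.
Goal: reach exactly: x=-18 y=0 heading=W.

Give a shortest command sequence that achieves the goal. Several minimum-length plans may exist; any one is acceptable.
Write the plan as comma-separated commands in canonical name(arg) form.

arc(right, 1), straight(3), straight(4), straight(4), straight(4)

start: x=-2 y=1 heading=S
1. arc(right, 1) → x=-3 y=0 heading=W
2. straight(3) → x=-6 y=0 heading=W
3. straight(4) → x=-10 y=0 heading=W
4. straight(4) → x=-14 y=0 heading=W
5. straight(4) → x=-18 y=0 heading=W
no 4-step plan works, so 5 is optimal.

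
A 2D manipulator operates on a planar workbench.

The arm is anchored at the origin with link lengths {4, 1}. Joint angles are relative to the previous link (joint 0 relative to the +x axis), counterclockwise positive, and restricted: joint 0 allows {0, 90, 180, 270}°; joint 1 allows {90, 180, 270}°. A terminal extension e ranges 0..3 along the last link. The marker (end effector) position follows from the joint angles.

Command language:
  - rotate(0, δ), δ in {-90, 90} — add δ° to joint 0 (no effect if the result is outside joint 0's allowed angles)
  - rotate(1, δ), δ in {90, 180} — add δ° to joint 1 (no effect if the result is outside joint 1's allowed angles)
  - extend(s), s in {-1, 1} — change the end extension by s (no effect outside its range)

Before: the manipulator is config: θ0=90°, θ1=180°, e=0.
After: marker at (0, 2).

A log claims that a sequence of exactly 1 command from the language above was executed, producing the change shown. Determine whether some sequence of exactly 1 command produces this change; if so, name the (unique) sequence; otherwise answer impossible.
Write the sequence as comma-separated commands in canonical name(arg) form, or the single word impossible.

begin: config: θ0=90°, θ1=180°, e=0
[1] after extend(1): config: θ0=90°, θ1=180°, e=1
no other 1-command option fits: unique.

extend(1)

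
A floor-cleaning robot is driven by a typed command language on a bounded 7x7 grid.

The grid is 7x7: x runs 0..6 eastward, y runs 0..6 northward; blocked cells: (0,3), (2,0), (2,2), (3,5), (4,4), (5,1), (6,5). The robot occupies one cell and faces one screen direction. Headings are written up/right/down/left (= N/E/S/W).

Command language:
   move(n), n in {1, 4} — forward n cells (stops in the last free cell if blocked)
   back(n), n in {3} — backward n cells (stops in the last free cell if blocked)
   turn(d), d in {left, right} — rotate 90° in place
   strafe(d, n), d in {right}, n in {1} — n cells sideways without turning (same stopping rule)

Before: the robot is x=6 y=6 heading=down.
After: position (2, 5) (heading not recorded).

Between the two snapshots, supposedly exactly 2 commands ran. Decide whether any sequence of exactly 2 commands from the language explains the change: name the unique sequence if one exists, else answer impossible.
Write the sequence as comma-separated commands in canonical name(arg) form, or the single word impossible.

impossible

checked all 2-command options: none fits.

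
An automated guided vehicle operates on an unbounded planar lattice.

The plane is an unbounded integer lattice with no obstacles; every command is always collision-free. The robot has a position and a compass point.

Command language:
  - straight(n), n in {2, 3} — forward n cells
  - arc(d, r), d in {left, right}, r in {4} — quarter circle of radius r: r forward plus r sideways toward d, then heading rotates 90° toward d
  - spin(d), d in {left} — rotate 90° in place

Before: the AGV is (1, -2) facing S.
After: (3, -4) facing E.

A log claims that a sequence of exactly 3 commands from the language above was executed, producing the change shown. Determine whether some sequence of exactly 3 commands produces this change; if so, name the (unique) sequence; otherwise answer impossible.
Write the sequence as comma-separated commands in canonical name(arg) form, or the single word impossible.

key: cell and facing (now E) both changed — the 3 commands mix motion and turning
t0: (1, -2) facing S
step 1 (straight(2)): (1, -4) facing S
step 2 (spin(left)): (1, -4) facing E
step 3 (straight(2)): (3, -4) facing E
no other 3-command option fits: unique.

straight(2), spin(left), straight(2)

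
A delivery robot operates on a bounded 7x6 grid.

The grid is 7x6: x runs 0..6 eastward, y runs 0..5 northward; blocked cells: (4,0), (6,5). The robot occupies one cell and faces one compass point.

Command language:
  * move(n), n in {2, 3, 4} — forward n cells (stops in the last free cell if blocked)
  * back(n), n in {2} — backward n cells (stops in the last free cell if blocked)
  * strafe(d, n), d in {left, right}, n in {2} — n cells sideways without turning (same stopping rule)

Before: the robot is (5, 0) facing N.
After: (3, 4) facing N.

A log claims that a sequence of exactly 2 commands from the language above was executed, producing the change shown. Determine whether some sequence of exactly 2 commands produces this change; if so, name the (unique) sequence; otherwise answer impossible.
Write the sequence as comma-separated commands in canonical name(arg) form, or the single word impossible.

key: order matters: swapping move(4) and strafe(left, 2) lands elsewhere
initial: (5, 0) facing N
step 1 (move(4)): (5, 4) facing N
step 2 (strafe(left, 2)): (3, 4) facing N
no other 2-command option fits: unique.

move(4), strafe(left, 2)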